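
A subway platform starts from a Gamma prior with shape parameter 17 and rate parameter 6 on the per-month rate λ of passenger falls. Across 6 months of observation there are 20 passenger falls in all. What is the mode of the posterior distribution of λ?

3

Total count 20 over total exposure 6 months.
Posterior: α' = 17 + 20 = 37, β' = 6 + 6 = 12.
Posterior mode = (α'−1)/β' = 36/12 = 3.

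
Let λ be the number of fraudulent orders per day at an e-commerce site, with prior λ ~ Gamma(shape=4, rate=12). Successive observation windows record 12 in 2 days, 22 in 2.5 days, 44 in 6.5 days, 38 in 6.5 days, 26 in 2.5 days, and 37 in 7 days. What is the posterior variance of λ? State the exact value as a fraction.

61/507

Total count: 12 + 22 + 44 + 38 + 26 + 37 = 179.
Total exposure: 2 + 2.5 + 6.5 + 6.5 + 2.5 + 7 = 27 days.
Gamma(α, β) with Poisson data over total exposure Σt gives posterior Gamma(α+Σx, β+Σt) = Gamma(183, 39).
Posterior variance = α'/β'² = 183/1521 = 61/507.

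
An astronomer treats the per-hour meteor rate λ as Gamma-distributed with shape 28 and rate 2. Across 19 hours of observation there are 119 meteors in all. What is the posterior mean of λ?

Total count 119 over total exposure 19 hours.
By Gamma–Poisson conjugacy, the posterior is Gamma(α + Σx, β + Σt) = Gamma(28 + 119, 2 + 19) = Gamma(147, 21).
Posterior mean = α'/β' = 147/21 = 7.

7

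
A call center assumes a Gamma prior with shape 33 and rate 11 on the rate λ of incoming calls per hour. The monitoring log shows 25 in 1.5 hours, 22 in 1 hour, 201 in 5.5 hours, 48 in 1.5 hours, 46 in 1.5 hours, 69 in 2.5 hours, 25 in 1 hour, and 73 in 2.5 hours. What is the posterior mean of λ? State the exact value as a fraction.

271/14

Total count: 25 + 22 + 201 + 48 + 46 + 69 + 25 + 73 = 509.
Total exposure: 1.5 + 1 + 5.5 + 1.5 + 1.5 + 2.5 + 1 + 2.5 = 17 hours.
The Gamma prior is conjugate for the Poisson rate, so λ | data ~ Gamma(33+509, 11+17) = Gamma(542, 28).
Posterior mean = α'/β' = 542/28 = 271/14.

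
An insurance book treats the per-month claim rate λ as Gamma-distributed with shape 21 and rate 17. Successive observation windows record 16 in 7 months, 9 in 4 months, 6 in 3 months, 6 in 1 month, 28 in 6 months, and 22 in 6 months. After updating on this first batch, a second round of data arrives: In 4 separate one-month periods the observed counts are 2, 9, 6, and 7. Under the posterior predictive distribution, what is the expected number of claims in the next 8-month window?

22

Total count: 16 + 9 + 6 + 6 + 28 + 22 = 87.
Total exposure: 7 + 4 + 3 + 1 + 6 + 6 = 27 months.
After the first batch: Gamma(21 + 87, 17 + 27) = Gamma(108, 44).
Total count: 2 + 9 + 6 + 7 = 24.
Total exposure: 4 months.
After the second batch: Gamma(108 + 24, 44 + 4) = Gamma(132, 48).
Predictive mean over an 8-month window = T·E[λ|data] = 8·132/48 = 22.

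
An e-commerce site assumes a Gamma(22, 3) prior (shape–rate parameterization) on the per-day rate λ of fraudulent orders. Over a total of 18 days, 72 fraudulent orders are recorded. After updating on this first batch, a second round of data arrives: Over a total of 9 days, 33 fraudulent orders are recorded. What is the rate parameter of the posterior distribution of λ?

Total count 72 over total exposure 18 days.
After the first batch: Gamma(22 + 72, 3 + 18) = Gamma(94, 21).
Total count 33 over total exposure 9 days.
After the second batch: Gamma(94 + 33, 21 + 9) = Gamma(127, 30).

30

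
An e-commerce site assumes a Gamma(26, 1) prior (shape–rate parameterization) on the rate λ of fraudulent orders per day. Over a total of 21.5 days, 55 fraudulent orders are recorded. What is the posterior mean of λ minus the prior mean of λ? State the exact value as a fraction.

Total count 55 over total exposure 21.5 days.
Posterior: α' = 26 + 55 = 81, β' = 1 + 21.5 = 45/2.
Posterior mean = 81/(45/2) = 18/5; prior mean = 26/1 = 26. Difference = 18/5 − 26 = -112/5.

-112/5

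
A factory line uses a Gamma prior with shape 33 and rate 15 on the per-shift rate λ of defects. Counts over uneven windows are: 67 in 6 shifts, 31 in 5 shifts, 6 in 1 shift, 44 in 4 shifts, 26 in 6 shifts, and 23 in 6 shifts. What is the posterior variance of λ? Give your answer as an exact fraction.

Total count: 67 + 31 + 6 + 44 + 26 + 23 = 197.
Total exposure: 6 + 5 + 1 + 4 + 6 + 6 = 28 shifts.
The Gamma prior is conjugate for the Poisson rate, so λ | data ~ Gamma(33+197, 15+28) = Gamma(230, 43).
Posterior variance = α'/β'² = 230/1849.

230/1849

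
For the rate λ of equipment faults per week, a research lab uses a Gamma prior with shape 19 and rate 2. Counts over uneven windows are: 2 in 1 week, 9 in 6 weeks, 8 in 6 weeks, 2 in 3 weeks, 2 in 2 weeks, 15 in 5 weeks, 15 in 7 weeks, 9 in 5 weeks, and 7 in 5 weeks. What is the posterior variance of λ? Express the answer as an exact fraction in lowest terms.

22/441

Total count: 2 + 9 + 8 + 2 + 2 + 15 + 15 + 9 + 7 = 69.
Total exposure: 1 + 6 + 6 + 3 + 2 + 5 + 7 + 5 + 5 = 40 weeks.
Gamma(α, β) with Poisson data over total exposure Σt gives posterior Gamma(α+Σx, β+Σt) = Gamma(88, 42).
Posterior variance = α'/β'² = 88/1764 = 22/441.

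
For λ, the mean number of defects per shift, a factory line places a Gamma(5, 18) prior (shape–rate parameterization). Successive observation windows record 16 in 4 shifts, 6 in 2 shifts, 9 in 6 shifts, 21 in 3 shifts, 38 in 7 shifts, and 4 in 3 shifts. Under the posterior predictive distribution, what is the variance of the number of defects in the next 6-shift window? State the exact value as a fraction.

29106/1849

Total count: 16 + 6 + 9 + 21 + 38 + 4 = 94.
Total exposure: 4 + 2 + 6 + 3 + 7 + 3 = 25 shifts.
Posterior: α' = 5 + 94 = 99, β' = 18 + 25 = 43.
The posterior predictive for a window of length T is Negative Binomial with variance T·α'·(β'+T)/β'² = 6·99·49/1849 = 29106/1849.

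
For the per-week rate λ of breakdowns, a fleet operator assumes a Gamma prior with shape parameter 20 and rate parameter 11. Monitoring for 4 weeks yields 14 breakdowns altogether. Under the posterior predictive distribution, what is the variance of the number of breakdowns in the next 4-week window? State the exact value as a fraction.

2584/225

Total count 14 over total exposure 4 weeks.
By Gamma–Poisson conjugacy, the posterior is Gamma(α + Σx, β + Σt) = Gamma(20 + 14, 11 + 4) = Gamma(34, 15).
The posterior predictive for a window of length T is Negative Binomial with variance T·α'·(β'+T)/β'² = 4·34·19/225 = 2584/225.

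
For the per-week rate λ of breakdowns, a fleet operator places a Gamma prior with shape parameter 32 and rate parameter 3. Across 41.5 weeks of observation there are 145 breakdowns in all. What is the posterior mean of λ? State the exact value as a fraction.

354/89

Total count 145 over total exposure 41.5 weeks.
Posterior: α' = 32 + 145 = 177, β' = 3 + 41.5 = 89/2.
Posterior mean = α'/β' = 177/(89/2) = 354/89.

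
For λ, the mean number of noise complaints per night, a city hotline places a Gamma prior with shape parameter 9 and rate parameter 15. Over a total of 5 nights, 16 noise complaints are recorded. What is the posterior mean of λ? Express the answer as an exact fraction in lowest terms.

5/4

Total count 16 over total exposure 5 nights.
The Gamma prior is conjugate for the Poisson rate, so λ | data ~ Gamma(9+16, 15+5) = Gamma(25, 20).
Posterior mean = α'/β' = 25/20 = 5/4.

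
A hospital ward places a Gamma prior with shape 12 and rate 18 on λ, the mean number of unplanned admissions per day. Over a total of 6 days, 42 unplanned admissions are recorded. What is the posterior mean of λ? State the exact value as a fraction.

9/4

Total count 42 over total exposure 6 days.
Gamma(α, β) with Poisson data over total exposure Σt gives posterior Gamma(α+Σx, β+Σt) = Gamma(54, 24).
Posterior mean = α'/β' = 54/24 = 9/4.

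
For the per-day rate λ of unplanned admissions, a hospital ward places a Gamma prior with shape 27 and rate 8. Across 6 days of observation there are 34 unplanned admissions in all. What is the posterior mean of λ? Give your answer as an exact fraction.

Total count 34 over total exposure 6 days.
Conjugate update: add total count to the shape and total exposure to the rate, giving Gamma(61, 14).
Posterior mean = α'/β' = 61/14.

61/14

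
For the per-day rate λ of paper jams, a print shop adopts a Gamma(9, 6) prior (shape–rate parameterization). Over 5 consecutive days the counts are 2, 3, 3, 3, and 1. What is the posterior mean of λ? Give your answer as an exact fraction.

Total count: 2 + 3 + 3 + 3 + 1 = 12.
Total exposure: 5 days.
Posterior: α' = 9 + 12 = 21, β' = 6 + 5 = 11.
Posterior mean = α'/β' = 21/11.

21/11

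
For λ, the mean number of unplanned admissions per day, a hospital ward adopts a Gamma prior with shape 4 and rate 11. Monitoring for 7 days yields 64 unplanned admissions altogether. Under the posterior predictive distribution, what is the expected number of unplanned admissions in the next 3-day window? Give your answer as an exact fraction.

Total count 64 over total exposure 7 days.
Conjugate update: add total count to the shape and total exposure to the rate, giving Gamma(68, 18).
Predictive mean over a 3-day window = T·E[λ|data] = 3·68/18 = 34/3.

34/3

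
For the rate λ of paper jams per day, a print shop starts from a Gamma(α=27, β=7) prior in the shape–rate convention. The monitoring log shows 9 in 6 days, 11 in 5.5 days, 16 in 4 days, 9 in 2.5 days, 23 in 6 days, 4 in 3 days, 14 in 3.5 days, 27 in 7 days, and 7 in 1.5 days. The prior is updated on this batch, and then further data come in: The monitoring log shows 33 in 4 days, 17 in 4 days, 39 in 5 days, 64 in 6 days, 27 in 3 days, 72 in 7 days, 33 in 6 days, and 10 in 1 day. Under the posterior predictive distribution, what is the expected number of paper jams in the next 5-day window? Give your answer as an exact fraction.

Total count: 9 + 11 + 16 + 9 + 23 + 4 + 14 + 27 + 7 = 120.
Total exposure: 6 + 5.5 + 4 + 2.5 + 6 + 3 + 3.5 + 7 + 1.5 = 39 days.
After the first batch: Gamma(27 + 120, 7 + 39) = Gamma(147, 46).
Total count: 33 + 17 + 39 + 64 + 27 + 72 + 33 + 10 = 295.
Total exposure: 4 + 4 + 5 + 6 + 3 + 7 + 6 + 1 = 36 days.
After the second batch: Gamma(147 + 295, 46 + 36) = Gamma(442, 82).
Predictive mean over a 5-day window = T·E[λ|data] = 5·442/82 = 1105/41.

1105/41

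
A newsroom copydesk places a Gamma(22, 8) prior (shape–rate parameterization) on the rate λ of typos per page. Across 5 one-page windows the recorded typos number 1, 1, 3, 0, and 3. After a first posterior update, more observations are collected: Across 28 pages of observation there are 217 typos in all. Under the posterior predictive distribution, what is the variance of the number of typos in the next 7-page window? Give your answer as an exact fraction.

82992/1681

Total count: 1 + 1 + 3 + 0 + 3 = 8.
Total exposure: 5 pages.
After the first batch: Gamma(22 + 8, 8 + 5) = Gamma(30, 13).
Total count 217 over total exposure 28 pages.
After the second batch: Gamma(30 + 217, 13 + 28) = Gamma(247, 41).
The posterior predictive for a window of length T is Negative Binomial with variance T·α'·(β'+T)/β'² = 7·247·48/1681 = 82992/1681.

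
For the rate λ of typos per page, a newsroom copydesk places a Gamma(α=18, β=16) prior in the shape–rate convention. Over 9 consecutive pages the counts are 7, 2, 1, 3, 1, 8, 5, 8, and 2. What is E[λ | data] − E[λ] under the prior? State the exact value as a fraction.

Total count: 7 + 2 + 1 + 3 + 1 + 8 + 5 + 8 + 2 = 37.
Total exposure: 9 pages.
Posterior: α' = 18 + 37 = 55, β' = 16 + 9 = 25.
Posterior mean = 55/25 = 11/5; prior mean = 18/16 = 9/8. Difference = 11/5 − 9/8 = 43/40.

43/40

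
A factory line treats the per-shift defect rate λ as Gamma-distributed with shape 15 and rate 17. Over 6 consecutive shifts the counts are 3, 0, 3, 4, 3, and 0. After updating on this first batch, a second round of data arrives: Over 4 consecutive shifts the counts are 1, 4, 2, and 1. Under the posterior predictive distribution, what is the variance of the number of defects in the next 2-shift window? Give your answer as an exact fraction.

232/81

Total count: 3 + 0 + 3 + 4 + 3 + 0 = 13.
Total exposure: 6 shifts.
After the first batch: Gamma(15 + 13, 17 + 6) = Gamma(28, 23).
Total count: 1 + 4 + 2 + 1 = 8.
Total exposure: 4 shifts.
After the second batch: Gamma(28 + 8, 23 + 4) = Gamma(36, 27).
The posterior predictive for a window of length T is Negative Binomial with variance T·α'·(β'+T)/β'² = 2·36·29/729 = 232/81.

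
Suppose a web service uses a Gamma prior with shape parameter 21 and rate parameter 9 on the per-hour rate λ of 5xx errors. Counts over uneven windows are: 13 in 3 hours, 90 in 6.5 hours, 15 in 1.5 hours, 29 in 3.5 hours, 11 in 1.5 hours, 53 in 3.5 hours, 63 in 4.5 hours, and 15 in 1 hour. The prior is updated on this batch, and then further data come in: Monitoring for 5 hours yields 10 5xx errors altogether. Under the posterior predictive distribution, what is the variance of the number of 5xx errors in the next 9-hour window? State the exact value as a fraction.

15360/169

Total count: 13 + 90 + 15 + 29 + 11 + 53 + 63 + 15 = 289.
Total exposure: 3 + 6.5 + 1.5 + 3.5 + 1.5 + 3.5 + 4.5 + 1 = 25 hours.
After the first batch: Gamma(21 + 289, 9 + 25) = Gamma(310, 34).
Total count 10 over total exposure 5 hours.
After the second batch: Gamma(310 + 10, 34 + 5) = Gamma(320, 39).
The posterior predictive for a window of length T is Negative Binomial with variance T·α'·(β'+T)/β'² = 9·320·48/1521 = 15360/169.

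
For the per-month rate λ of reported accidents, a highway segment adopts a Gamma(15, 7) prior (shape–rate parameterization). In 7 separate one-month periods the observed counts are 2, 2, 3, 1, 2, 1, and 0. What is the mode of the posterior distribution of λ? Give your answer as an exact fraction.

Total count: 2 + 2 + 3 + 1 + 2 + 1 + 0 = 11.
Total exposure: 7 months.
By Gamma–Poisson conjugacy, the posterior is Gamma(α + Σx, β + Σt) = Gamma(15 + 11, 7 + 7) = Gamma(26, 14).
Posterior mode = (α'−1)/β' = 25/14.

25/14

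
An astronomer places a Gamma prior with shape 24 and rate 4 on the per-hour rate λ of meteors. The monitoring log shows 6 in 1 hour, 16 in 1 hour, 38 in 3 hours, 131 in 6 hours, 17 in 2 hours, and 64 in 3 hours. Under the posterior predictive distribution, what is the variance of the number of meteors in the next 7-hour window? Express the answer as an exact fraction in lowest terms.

6993/50

Total count: 6 + 16 + 38 + 131 + 17 + 64 = 272.
Total exposure: 1 + 1 + 3 + 6 + 2 + 3 = 16 hours.
Posterior: α' = 24 + 272 = 296, β' = 4 + 16 = 20.
The posterior predictive for a window of length T is Negative Binomial with variance T·α'·(β'+T)/β'² = 7·296·27/400 = 6993/50.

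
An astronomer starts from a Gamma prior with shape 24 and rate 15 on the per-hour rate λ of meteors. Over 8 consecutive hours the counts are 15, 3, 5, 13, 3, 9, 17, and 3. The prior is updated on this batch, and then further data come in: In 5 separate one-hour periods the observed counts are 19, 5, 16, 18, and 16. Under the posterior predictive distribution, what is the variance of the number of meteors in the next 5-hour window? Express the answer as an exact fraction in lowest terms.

13695/392

Total count: 15 + 3 + 5 + 13 + 3 + 9 + 17 + 3 = 68.
Total exposure: 8 hours.
After the first batch: Gamma(24 + 68, 15 + 8) = Gamma(92, 23).
Total count: 19 + 5 + 16 + 18 + 16 = 74.
Total exposure: 5 hours.
After the second batch: Gamma(92 + 74, 23 + 5) = Gamma(166, 28).
The posterior predictive for a window of length T is Negative Binomial with variance T·α'·(β'+T)/β'² = 5·166·33/784 = 13695/392.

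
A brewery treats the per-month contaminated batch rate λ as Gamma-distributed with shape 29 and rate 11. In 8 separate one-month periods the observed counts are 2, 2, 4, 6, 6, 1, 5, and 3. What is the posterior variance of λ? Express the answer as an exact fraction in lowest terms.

Total count: 2 + 2 + 4 + 6 + 6 + 1 + 5 + 3 = 29.
Total exposure: 8 months.
Posterior: α' = 29 + 29 = 58, β' = 11 + 8 = 19.
Posterior variance = α'/β'² = 58/361.

58/361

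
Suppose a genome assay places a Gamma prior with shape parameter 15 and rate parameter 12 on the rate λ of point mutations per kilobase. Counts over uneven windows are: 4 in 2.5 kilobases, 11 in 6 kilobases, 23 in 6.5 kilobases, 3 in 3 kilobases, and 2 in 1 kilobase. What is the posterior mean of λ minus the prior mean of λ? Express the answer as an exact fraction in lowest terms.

77/124

Total count: 4 + 11 + 23 + 3 + 2 = 43.
Total exposure: 2.5 + 6 + 6.5 + 3 + 1 = 19 kilobases.
By Gamma–Poisson conjugacy, the posterior is Gamma(α + Σx, β + Σt) = Gamma(15 + 43, 12 + 19) = Gamma(58, 31).
Posterior mean = 58/31 = 58/31; prior mean = 15/12 = 5/4. Difference = 58/31 − 5/4 = 77/124.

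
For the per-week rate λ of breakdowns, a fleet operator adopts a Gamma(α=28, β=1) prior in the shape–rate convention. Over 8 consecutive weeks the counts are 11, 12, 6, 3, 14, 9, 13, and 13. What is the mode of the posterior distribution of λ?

Total count: 11 + 12 + 6 + 3 + 14 + 9 + 13 + 13 = 81.
Total exposure: 8 weeks.
By Gamma–Poisson conjugacy, the posterior is Gamma(α + Σx, β + Σt) = Gamma(28 + 81, 1 + 8) = Gamma(109, 9).
Posterior mode = (α'−1)/β' = 108/9 = 12.

12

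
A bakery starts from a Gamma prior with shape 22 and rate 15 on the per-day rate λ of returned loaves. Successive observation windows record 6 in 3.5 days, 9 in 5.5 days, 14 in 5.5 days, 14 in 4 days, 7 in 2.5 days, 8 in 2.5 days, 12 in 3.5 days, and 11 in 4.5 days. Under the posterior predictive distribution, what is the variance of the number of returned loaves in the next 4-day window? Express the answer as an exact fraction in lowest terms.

Total count: 6 + 9 + 14 + 14 + 7 + 8 + 12 + 11 = 81.
Total exposure: 3.5 + 5.5 + 5.5 + 4 + 2.5 + 2.5 + 3.5 + 4.5 = 31.5 days.
By Gamma–Poisson conjugacy, the posterior is Gamma(α + Σx, β + Σt) = Gamma(22 + 81, 15 + 31.5) = Gamma(103, 93/2).
The posterior predictive for a window of length T is Negative Binomial with variance T·α'·(β'+T)/β'² = 4·103·(101/2)/(8649/4) = 83224/8649.

83224/8649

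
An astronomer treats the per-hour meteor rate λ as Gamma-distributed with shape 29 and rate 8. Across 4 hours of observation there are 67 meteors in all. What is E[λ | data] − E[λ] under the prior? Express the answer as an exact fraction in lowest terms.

35/8

Total count 67 over total exposure 4 hours.
By Gamma–Poisson conjugacy, the posterior is Gamma(α + Σx, β + Σt) = Gamma(29 + 67, 8 + 4) = Gamma(96, 12).
Posterior mean = 96/12 = 8; prior mean = 29/8 = 29/8. Difference = 8 − 29/8 = 35/8.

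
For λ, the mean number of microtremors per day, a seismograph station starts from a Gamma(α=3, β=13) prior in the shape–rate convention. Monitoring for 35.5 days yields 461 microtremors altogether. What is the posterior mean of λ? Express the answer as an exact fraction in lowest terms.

Total count 461 over total exposure 35.5 days.
Conjugate update: add total count to the shape and total exposure to the rate, giving Gamma(464, 97/2).
Posterior mean = α'/β' = 464/(97/2) = 928/97.

928/97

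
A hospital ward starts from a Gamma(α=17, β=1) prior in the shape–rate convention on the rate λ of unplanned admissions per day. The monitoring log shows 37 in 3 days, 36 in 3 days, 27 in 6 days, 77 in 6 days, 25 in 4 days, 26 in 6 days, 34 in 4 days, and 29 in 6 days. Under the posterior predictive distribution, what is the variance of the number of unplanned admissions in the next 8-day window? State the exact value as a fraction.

115808/1521

Total count: 37 + 36 + 27 + 77 + 25 + 26 + 34 + 29 = 291.
Total exposure: 3 + 3 + 6 + 6 + 4 + 6 + 4 + 6 = 38 days.
By Gamma–Poisson conjugacy, the posterior is Gamma(α + Σx, β + Σt) = Gamma(17 + 291, 1 + 38) = Gamma(308, 39).
The posterior predictive for a window of length T is Negative Binomial with variance T·α'·(β'+T)/β'² = 8·308·47/1521 = 115808/1521.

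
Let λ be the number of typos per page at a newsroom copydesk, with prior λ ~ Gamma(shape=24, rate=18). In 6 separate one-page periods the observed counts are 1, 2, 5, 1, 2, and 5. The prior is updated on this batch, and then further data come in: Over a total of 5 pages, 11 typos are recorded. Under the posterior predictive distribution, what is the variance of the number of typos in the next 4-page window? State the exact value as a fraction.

6732/841

Total count: 1 + 2 + 5 + 1 + 2 + 5 = 16.
Total exposure: 6 pages.
After the first batch: Gamma(24 + 16, 18 + 6) = Gamma(40, 24).
Total count 11 over total exposure 5 pages.
After the second batch: Gamma(40 + 11, 24 + 5) = Gamma(51, 29).
The posterior predictive for a window of length T is Negative Binomial with variance T·α'·(β'+T)/β'² = 4·51·33/841 = 6732/841.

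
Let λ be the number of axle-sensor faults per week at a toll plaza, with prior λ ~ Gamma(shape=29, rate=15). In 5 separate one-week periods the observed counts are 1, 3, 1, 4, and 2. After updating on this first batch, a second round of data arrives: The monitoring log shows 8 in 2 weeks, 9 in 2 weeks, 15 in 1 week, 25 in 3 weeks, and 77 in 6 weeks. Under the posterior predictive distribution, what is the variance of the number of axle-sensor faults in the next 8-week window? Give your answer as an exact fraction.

14616/289

Total count: 1 + 3 + 1 + 4 + 2 = 11.
Total exposure: 5 weeks.
After the first batch: Gamma(29 + 11, 15 + 5) = Gamma(40, 20).
Total count: 8 + 9 + 15 + 25 + 77 = 134.
Total exposure: 2 + 2 + 1 + 3 + 6 = 14 weeks.
After the second batch: Gamma(40 + 134, 20 + 14) = Gamma(174, 34).
The posterior predictive for a window of length T is Negative Binomial with variance T·α'·(β'+T)/β'² = 8·174·42/1156 = 14616/289.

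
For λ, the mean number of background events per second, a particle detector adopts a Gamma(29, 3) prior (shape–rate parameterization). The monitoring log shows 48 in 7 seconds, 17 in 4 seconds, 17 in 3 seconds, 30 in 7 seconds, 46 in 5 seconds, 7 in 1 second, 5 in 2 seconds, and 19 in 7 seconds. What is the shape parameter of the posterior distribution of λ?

218

Total count: 48 + 17 + 17 + 30 + 46 + 7 + 5 + 19 = 189.
Total exposure: 7 + 4 + 3 + 7 + 5 + 1 + 2 + 7 = 36 seconds.
Gamma(α, β) with Poisson data over total exposure Σt gives posterior Gamma(α+Σx, β+Σt) = Gamma(218, 39).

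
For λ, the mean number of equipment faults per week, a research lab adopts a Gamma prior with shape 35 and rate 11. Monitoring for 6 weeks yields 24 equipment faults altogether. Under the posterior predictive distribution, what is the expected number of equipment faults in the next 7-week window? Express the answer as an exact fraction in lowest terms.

Total count 24 over total exposure 6 weeks.
The Gamma prior is conjugate for the Poisson rate, so λ | data ~ Gamma(35+24, 11+6) = Gamma(59, 17).
Predictive mean over a 7-week window = T·E[λ|data] = 7·59/17 = 413/17.

413/17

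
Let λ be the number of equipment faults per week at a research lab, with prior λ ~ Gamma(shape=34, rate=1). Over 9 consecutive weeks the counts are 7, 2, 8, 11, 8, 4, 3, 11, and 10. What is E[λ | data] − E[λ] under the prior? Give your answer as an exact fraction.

Total count: 7 + 2 + 8 + 11 + 8 + 4 + 3 + 11 + 10 = 64.
Total exposure: 9 weeks.
By Gamma–Poisson conjugacy, the posterior is Gamma(α + Σx, β + Σt) = Gamma(34 + 64, 1 + 9) = Gamma(98, 10).
Posterior mean = 98/10 = 49/5; prior mean = 34/1 = 34. Difference = 49/5 − 34 = -121/5.

-121/5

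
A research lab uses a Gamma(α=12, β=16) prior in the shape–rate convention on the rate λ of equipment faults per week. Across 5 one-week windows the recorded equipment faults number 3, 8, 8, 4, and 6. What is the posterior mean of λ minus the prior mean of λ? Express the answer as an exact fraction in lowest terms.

101/84

Total count: 3 + 8 + 8 + 4 + 6 = 29.
Total exposure: 5 weeks.
By Gamma–Poisson conjugacy, the posterior is Gamma(α + Σx, β + Σt) = Gamma(12 + 29, 16 + 5) = Gamma(41, 21).
Posterior mean = 41/21 = 41/21; prior mean = 12/16 = 3/4. Difference = 41/21 − 3/4 = 101/84.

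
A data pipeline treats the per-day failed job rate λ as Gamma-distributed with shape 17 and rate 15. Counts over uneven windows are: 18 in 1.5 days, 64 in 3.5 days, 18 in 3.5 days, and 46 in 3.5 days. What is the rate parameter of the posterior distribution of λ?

Total count: 18 + 64 + 18 + 46 = 146.
Total exposure: 1.5 + 3.5 + 3.5 + 3.5 = 12 days.
Conjugate update: add total count to the shape and total exposure to the rate, giving Gamma(163, 27).

27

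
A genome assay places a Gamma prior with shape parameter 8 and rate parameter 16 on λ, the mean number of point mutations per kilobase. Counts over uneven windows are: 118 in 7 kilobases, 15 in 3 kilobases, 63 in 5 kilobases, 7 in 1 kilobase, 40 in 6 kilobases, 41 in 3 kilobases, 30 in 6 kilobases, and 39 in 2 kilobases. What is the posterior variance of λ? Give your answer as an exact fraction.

Total count: 118 + 15 + 63 + 7 + 40 + 41 + 30 + 39 = 353.
Total exposure: 7 + 3 + 5 + 1 + 6 + 3 + 6 + 2 = 33 kilobases.
Conjugate update: add total count to the shape and total exposure to the rate, giving Gamma(361, 49).
Posterior variance = α'/β'² = 361/2401.

361/2401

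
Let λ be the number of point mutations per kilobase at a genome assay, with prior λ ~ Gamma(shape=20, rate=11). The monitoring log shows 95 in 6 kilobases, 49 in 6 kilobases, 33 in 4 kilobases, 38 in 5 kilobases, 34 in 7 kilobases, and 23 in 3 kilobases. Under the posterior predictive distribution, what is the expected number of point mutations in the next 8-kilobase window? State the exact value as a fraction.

Total count: 95 + 49 + 33 + 38 + 34 + 23 = 272.
Total exposure: 6 + 6 + 4 + 5 + 7 + 3 = 31 kilobases.
Gamma(α, β) with Poisson data over total exposure Σt gives posterior Gamma(α+Σx, β+Σt) = Gamma(292, 42).
Predictive mean over an 8-kilobase window = T·E[λ|data] = 8·292/42 = 1168/21.

1168/21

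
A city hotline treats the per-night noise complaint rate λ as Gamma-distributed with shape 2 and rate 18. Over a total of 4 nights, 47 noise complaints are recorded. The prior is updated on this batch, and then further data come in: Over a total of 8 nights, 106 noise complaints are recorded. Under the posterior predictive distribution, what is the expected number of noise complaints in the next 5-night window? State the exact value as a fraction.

155/6

Total count 47 over total exposure 4 nights.
After the first batch: Gamma(2 + 47, 18 + 4) = Gamma(49, 22).
Total count 106 over total exposure 8 nights.
After the second batch: Gamma(49 + 106, 22 + 8) = Gamma(155, 30).
Predictive mean over a 5-night window = T·E[λ|data] = 5·155/30 = 155/6.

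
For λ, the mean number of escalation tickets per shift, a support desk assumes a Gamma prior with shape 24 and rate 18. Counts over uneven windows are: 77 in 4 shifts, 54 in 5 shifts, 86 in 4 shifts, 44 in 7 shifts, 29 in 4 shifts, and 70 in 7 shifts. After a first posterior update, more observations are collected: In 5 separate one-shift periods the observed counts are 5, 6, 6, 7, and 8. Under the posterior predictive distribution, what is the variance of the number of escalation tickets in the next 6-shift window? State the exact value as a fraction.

4160/81

Total count: 77 + 54 + 86 + 44 + 29 + 70 = 360.
Total exposure: 4 + 5 + 4 + 7 + 4 + 7 = 31 shifts.
After the first batch: Gamma(24 + 360, 18 + 31) = Gamma(384, 49).
Total count: 5 + 6 + 6 + 7 + 8 = 32.
Total exposure: 5 shifts.
After the second batch: Gamma(384 + 32, 49 + 5) = Gamma(416, 54).
The posterior predictive for a window of length T is Negative Binomial with variance T·α'·(β'+T)/β'² = 6·416·60/2916 = 4160/81.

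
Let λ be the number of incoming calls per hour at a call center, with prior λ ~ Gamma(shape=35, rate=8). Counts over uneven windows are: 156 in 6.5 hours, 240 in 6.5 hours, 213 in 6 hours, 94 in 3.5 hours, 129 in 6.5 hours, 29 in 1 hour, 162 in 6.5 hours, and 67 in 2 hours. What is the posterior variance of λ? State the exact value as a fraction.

Total count: 156 + 240 + 213 + 94 + 129 + 29 + 162 + 67 = 1090.
Total exposure: 6.5 + 6.5 + 6 + 3.5 + 6.5 + 1 + 6.5 + 2 = 38.5 hours.
Conjugate update: add total count to the shape and total exposure to the rate, giving Gamma(1125, 93/2).
Posterior variance = α'/β'² = 1125/(8649/4) = 500/961.

500/961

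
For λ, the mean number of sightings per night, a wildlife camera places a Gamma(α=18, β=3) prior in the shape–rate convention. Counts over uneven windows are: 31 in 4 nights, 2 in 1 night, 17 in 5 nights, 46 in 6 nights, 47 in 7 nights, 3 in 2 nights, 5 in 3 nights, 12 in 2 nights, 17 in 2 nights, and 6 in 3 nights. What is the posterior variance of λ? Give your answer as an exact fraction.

51/361

Total count: 31 + 2 + 17 + 46 + 47 + 3 + 5 + 12 + 17 + 6 = 186.
Total exposure: 4 + 1 + 5 + 6 + 7 + 2 + 3 + 2 + 2 + 3 = 35 nights.
Gamma(α, β) with Poisson data over total exposure Σt gives posterior Gamma(α+Σx, β+Σt) = Gamma(204, 38).
Posterior variance = α'/β'² = 204/1444 = 51/361.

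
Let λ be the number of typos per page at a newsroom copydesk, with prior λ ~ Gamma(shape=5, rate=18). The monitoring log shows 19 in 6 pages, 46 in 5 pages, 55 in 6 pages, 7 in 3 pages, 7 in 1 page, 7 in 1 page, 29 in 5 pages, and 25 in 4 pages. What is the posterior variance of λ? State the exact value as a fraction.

200/2401

Total count: 19 + 46 + 55 + 7 + 7 + 7 + 29 + 25 = 195.
Total exposure: 6 + 5 + 6 + 3 + 1 + 1 + 5 + 4 = 31 pages.
By Gamma–Poisson conjugacy, the posterior is Gamma(α + Σx, β + Σt) = Gamma(5 + 195, 18 + 31) = Gamma(200, 49).
Posterior variance = α'/β'² = 200/2401.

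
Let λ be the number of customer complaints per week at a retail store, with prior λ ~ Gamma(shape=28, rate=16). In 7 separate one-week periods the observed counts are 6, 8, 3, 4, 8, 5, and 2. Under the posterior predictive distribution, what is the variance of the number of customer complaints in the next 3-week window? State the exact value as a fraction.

4992/529

Total count: 6 + 8 + 3 + 4 + 8 + 5 + 2 = 36.
Total exposure: 7 weeks.
Conjugate update: add total count to the shape and total exposure to the rate, giving Gamma(64, 23).
The posterior predictive for a window of length T is Negative Binomial with variance T·α'·(β'+T)/β'² = 3·64·26/529 = 4992/529.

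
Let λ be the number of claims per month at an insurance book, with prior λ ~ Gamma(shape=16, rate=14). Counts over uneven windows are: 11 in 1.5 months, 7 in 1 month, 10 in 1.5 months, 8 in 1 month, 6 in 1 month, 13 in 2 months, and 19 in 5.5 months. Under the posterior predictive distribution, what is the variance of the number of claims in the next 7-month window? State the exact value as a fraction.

Total count: 11 + 7 + 10 + 8 + 6 + 13 + 19 = 74.
Total exposure: 1.5 + 1 + 1.5 + 1 + 1 + 2 + 5.5 = 13.5 months.
Gamma(α, β) with Poisson data over total exposure Σt gives posterior Gamma(α+Σx, β+Σt) = Gamma(90, 55/2).
The posterior predictive for a window of length T is Negative Binomial with variance T·α'·(β'+T)/β'² = 7·90·(69/2)/(3025/4) = 17388/605.

17388/605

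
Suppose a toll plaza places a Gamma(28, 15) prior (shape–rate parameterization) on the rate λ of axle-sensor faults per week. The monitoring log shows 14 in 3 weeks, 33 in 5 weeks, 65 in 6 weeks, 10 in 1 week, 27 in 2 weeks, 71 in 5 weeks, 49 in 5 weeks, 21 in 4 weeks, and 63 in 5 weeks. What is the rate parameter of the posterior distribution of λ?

51

Total count: 14 + 33 + 65 + 10 + 27 + 71 + 49 + 21 + 63 = 353.
Total exposure: 3 + 5 + 6 + 1 + 2 + 5 + 5 + 4 + 5 = 36 weeks.
Gamma(α, β) with Poisson data over total exposure Σt gives posterior Gamma(α+Σx, β+Σt) = Gamma(381, 51).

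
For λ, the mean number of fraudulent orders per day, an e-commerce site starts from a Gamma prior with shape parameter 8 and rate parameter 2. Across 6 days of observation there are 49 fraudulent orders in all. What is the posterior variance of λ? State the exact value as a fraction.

Total count 49 over total exposure 6 days.
Conjugate update: add total count to the shape and total exposure to the rate, giving Gamma(57, 8).
Posterior variance = α'/β'² = 57/64.

57/64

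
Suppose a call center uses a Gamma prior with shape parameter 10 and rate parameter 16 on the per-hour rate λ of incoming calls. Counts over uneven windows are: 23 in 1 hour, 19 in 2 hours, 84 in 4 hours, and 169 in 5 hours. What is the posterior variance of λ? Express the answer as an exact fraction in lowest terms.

Total count: 23 + 19 + 84 + 169 = 295.
Total exposure: 1 + 2 + 4 + 5 = 12 hours.
Gamma(α, β) with Poisson data over total exposure Σt gives posterior Gamma(α+Σx, β+Σt) = Gamma(305, 28).
Posterior variance = α'/β'² = 305/784.

305/784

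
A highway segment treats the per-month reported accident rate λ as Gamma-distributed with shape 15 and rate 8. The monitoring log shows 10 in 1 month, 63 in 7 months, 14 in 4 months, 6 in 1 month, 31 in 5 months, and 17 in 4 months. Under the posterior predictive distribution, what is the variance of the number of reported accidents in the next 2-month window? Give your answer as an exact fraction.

Total count: 10 + 63 + 14 + 6 + 31 + 17 = 141.
Total exposure: 1 + 7 + 4 + 1 + 5 + 4 = 22 months.
Gamma(α, β) with Poisson data over total exposure Σt gives posterior Gamma(α+Σx, β+Σt) = Gamma(156, 30).
The posterior predictive for a window of length T is Negative Binomial with variance T·α'·(β'+T)/β'² = 2·156·32/900 = 832/75.

832/75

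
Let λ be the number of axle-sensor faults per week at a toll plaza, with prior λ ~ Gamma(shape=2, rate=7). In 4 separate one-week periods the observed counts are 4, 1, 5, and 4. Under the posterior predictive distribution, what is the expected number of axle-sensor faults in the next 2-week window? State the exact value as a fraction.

Total count: 4 + 1 + 5 + 4 = 14.
Total exposure: 4 weeks.
Gamma(α, β) with Poisson data over total exposure Σt gives posterior Gamma(α+Σx, β+Σt) = Gamma(16, 11).
Predictive mean over a 2-week window = T·E[λ|data] = 2·16/11 = 32/11.

32/11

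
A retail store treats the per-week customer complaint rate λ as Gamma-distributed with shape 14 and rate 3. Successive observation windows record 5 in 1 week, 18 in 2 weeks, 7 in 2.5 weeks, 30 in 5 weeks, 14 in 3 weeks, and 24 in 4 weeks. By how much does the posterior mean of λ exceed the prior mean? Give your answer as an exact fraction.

98/123

Total count: 5 + 18 + 7 + 30 + 14 + 24 = 98.
Total exposure: 1 + 2 + 2.5 + 5 + 3 + 4 = 17.5 weeks.
Gamma(α, β) with Poisson data over total exposure Σt gives posterior Gamma(α+Σx, β+Σt) = Gamma(112, 41/2).
Posterior mean = 112/(41/2) = 224/41; prior mean = 14/3 = 14/3. Difference = 224/41 − 14/3 = 98/123.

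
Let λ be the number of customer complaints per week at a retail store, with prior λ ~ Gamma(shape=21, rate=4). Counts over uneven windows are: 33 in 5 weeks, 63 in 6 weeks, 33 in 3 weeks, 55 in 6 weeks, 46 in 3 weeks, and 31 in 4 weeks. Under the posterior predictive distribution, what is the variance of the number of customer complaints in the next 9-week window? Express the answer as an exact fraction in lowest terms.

101520/961

Total count: 33 + 63 + 33 + 55 + 46 + 31 = 261.
Total exposure: 5 + 6 + 3 + 6 + 3 + 4 = 27 weeks.
Gamma(α, β) with Poisson data over total exposure Σt gives posterior Gamma(α+Σx, β+Σt) = Gamma(282, 31).
The posterior predictive for a window of length T is Negative Binomial with variance T·α'·(β'+T)/β'² = 9·282·40/961 = 101520/961.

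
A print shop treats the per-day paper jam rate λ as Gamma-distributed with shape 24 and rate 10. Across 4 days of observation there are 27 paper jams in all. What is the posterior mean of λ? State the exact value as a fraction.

51/14

Total count 27 over total exposure 4 days.
Conjugate update: add total count to the shape and total exposure to the rate, giving Gamma(51, 14).
Posterior mean = α'/β' = 51/14.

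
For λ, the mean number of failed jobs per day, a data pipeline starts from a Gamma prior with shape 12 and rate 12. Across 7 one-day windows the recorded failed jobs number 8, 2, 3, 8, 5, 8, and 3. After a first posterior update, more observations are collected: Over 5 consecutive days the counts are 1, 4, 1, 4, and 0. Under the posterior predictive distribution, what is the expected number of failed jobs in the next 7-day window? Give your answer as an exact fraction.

Total count: 8 + 2 + 3 + 8 + 5 + 8 + 3 = 37.
Total exposure: 7 days.
After the first batch: Gamma(12 + 37, 12 + 7) = Gamma(49, 19).
Total count: 1 + 4 + 1 + 4 + 0 = 10.
Total exposure: 5 days.
After the second batch: Gamma(49 + 10, 19 + 5) = Gamma(59, 24).
Predictive mean over a 7-day window = T·E[λ|data] = 7·59/24 = 413/24.

413/24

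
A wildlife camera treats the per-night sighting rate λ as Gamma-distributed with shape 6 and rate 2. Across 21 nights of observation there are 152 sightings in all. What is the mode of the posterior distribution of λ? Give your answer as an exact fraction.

157/23

Total count 152 over total exposure 21 nights.
By Gamma–Poisson conjugacy, the posterior is Gamma(α + Σx, β + Σt) = Gamma(6 + 152, 2 + 21) = Gamma(158, 23).
Posterior mode = (α'−1)/β' = 157/23.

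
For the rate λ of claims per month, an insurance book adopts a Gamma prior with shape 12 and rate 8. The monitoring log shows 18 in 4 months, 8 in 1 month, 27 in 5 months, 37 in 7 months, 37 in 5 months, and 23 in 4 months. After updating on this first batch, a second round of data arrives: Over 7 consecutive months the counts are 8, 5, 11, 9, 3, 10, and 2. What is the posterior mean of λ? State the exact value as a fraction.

210/41

Total count: 18 + 8 + 27 + 37 + 37 + 23 = 150.
Total exposure: 4 + 1 + 5 + 7 + 5 + 4 = 26 months.
After the first batch: Gamma(12 + 150, 8 + 26) = Gamma(162, 34).
Total count: 8 + 5 + 11 + 9 + 3 + 10 + 2 = 48.
Total exposure: 7 months.
After the second batch: Gamma(162 + 48, 34 + 7) = Gamma(210, 41).
Posterior mean = α'/β' = 210/41.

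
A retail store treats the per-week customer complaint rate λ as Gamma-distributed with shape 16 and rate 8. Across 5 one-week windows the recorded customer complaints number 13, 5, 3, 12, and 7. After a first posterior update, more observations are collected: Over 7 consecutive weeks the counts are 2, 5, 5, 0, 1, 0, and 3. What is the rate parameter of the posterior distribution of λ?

Total count: 13 + 5 + 3 + 12 + 7 = 40.
Total exposure: 5 weeks.
After the first batch: Gamma(16 + 40, 8 + 5) = Gamma(56, 13).
Total count: 2 + 5 + 5 + 0 + 1 + 0 + 3 = 16.
Total exposure: 7 weeks.
After the second batch: Gamma(56 + 16, 13 + 7) = Gamma(72, 20).

20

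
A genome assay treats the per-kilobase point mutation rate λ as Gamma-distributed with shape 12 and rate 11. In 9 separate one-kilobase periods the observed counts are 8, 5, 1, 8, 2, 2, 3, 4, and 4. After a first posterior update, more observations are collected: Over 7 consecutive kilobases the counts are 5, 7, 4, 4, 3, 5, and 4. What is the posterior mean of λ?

3

Total count: 8 + 5 + 1 + 8 + 2 + 2 + 3 + 4 + 4 = 37.
Total exposure: 9 kilobases.
After the first batch: Gamma(12 + 37, 11 + 9) = Gamma(49, 20).
Total count: 5 + 7 + 4 + 4 + 3 + 5 + 4 = 32.
Total exposure: 7 kilobases.
After the second batch: Gamma(49 + 32, 20 + 7) = Gamma(81, 27).
Posterior mean = α'/β' = 81/27 = 3.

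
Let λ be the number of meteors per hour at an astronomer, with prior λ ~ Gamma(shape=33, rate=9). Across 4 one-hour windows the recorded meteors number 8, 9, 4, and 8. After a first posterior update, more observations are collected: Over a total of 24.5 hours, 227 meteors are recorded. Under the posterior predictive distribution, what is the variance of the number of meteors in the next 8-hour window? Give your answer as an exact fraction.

Total count: 8 + 9 + 4 + 8 = 29.
Total exposure: 4 hours.
After the first batch: Gamma(33 + 29, 9 + 4) = Gamma(62, 13).
Total count 227 over total exposure 24.5 hours.
After the second batch: Gamma(62 + 227, 13 + 24.5) = Gamma(289, 75/2).
The posterior predictive for a window of length T is Negative Binomial with variance T·α'·(β'+T)/β'² = 8·289·(91/2)/(5625/4) = 420784/5625.

420784/5625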